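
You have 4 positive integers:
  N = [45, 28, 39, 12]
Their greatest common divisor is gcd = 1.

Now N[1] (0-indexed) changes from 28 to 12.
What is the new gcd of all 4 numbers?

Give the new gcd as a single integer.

Answer: 3

Derivation:
Numbers: [45, 28, 39, 12], gcd = 1
Change: index 1, 28 -> 12
gcd of the OTHER numbers (without index 1): gcd([45, 39, 12]) = 3
New gcd = gcd(g_others, new_val) = gcd(3, 12) = 3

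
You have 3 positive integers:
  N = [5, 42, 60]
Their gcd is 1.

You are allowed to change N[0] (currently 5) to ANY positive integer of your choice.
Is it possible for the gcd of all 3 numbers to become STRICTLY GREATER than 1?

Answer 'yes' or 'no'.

Current gcd = 1
gcd of all OTHER numbers (without N[0]=5): gcd([42, 60]) = 6
The new gcd after any change is gcd(6, new_value).
This can be at most 6.
Since 6 > old gcd 1, the gcd CAN increase (e.g., set N[0] = 6).

Answer: yes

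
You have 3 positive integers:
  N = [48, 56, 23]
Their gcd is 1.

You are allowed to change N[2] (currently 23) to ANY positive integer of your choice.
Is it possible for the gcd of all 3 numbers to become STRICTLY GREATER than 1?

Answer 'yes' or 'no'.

Answer: yes

Derivation:
Current gcd = 1
gcd of all OTHER numbers (without N[2]=23): gcd([48, 56]) = 8
The new gcd after any change is gcd(8, new_value).
This can be at most 8.
Since 8 > old gcd 1, the gcd CAN increase (e.g., set N[2] = 8).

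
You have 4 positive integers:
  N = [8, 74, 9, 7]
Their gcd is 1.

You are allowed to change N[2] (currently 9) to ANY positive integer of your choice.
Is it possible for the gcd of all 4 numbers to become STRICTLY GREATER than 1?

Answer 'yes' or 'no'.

Answer: no

Derivation:
Current gcd = 1
gcd of all OTHER numbers (without N[2]=9): gcd([8, 74, 7]) = 1
The new gcd after any change is gcd(1, new_value).
This can be at most 1.
Since 1 = old gcd 1, the gcd can only stay the same or decrease.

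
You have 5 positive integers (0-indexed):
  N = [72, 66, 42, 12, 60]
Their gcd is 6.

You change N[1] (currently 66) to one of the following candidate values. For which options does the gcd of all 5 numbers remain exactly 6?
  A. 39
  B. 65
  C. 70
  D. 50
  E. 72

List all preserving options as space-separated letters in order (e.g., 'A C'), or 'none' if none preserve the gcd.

Answer: E

Derivation:
Old gcd = 6; gcd of others (without N[1]) = 6
New gcd for candidate v: gcd(6, v). Preserves old gcd iff gcd(6, v) = 6.
  Option A: v=39, gcd(6,39)=3 -> changes
  Option B: v=65, gcd(6,65)=1 -> changes
  Option C: v=70, gcd(6,70)=2 -> changes
  Option D: v=50, gcd(6,50)=2 -> changes
  Option E: v=72, gcd(6,72)=6 -> preserves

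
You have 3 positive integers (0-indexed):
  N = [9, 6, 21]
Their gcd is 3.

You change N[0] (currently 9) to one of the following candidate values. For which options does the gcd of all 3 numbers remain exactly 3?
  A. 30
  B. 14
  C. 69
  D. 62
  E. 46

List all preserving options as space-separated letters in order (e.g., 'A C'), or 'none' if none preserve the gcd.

Old gcd = 3; gcd of others (without N[0]) = 3
New gcd for candidate v: gcd(3, v). Preserves old gcd iff gcd(3, v) = 3.
  Option A: v=30, gcd(3,30)=3 -> preserves
  Option B: v=14, gcd(3,14)=1 -> changes
  Option C: v=69, gcd(3,69)=3 -> preserves
  Option D: v=62, gcd(3,62)=1 -> changes
  Option E: v=46, gcd(3,46)=1 -> changes

Answer: A C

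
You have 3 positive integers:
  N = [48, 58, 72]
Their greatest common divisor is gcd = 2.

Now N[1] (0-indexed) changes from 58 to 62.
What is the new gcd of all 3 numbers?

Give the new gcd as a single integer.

Answer: 2

Derivation:
Numbers: [48, 58, 72], gcd = 2
Change: index 1, 58 -> 62
gcd of the OTHER numbers (without index 1): gcd([48, 72]) = 24
New gcd = gcd(g_others, new_val) = gcd(24, 62) = 2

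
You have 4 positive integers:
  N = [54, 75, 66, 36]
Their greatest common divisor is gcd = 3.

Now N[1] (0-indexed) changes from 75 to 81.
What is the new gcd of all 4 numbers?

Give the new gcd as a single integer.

Numbers: [54, 75, 66, 36], gcd = 3
Change: index 1, 75 -> 81
gcd of the OTHER numbers (without index 1): gcd([54, 66, 36]) = 6
New gcd = gcd(g_others, new_val) = gcd(6, 81) = 3

Answer: 3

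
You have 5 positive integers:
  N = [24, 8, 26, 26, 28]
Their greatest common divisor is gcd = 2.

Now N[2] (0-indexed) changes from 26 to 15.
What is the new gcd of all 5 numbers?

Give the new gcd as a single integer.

Numbers: [24, 8, 26, 26, 28], gcd = 2
Change: index 2, 26 -> 15
gcd of the OTHER numbers (without index 2): gcd([24, 8, 26, 28]) = 2
New gcd = gcd(g_others, new_val) = gcd(2, 15) = 1

Answer: 1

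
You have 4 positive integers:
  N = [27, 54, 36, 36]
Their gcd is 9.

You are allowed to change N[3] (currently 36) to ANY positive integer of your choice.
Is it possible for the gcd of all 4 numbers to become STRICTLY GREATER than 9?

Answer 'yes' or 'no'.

Answer: no

Derivation:
Current gcd = 9
gcd of all OTHER numbers (without N[3]=36): gcd([27, 54, 36]) = 9
The new gcd after any change is gcd(9, new_value).
This can be at most 9.
Since 9 = old gcd 9, the gcd can only stay the same or decrease.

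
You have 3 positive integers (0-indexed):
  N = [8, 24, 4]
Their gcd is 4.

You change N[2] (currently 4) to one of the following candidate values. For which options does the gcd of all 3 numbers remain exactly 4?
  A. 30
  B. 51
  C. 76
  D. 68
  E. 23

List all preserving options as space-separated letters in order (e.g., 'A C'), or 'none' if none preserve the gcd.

Answer: C D

Derivation:
Old gcd = 4; gcd of others (without N[2]) = 8
New gcd for candidate v: gcd(8, v). Preserves old gcd iff gcd(8, v) = 4.
  Option A: v=30, gcd(8,30)=2 -> changes
  Option B: v=51, gcd(8,51)=1 -> changes
  Option C: v=76, gcd(8,76)=4 -> preserves
  Option D: v=68, gcd(8,68)=4 -> preserves
  Option E: v=23, gcd(8,23)=1 -> changes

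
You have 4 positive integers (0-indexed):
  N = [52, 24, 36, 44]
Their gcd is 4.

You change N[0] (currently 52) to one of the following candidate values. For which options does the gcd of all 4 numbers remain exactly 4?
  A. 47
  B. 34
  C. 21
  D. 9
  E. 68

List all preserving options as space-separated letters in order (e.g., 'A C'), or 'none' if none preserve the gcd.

Old gcd = 4; gcd of others (without N[0]) = 4
New gcd for candidate v: gcd(4, v). Preserves old gcd iff gcd(4, v) = 4.
  Option A: v=47, gcd(4,47)=1 -> changes
  Option B: v=34, gcd(4,34)=2 -> changes
  Option C: v=21, gcd(4,21)=1 -> changes
  Option D: v=9, gcd(4,9)=1 -> changes
  Option E: v=68, gcd(4,68)=4 -> preserves

Answer: E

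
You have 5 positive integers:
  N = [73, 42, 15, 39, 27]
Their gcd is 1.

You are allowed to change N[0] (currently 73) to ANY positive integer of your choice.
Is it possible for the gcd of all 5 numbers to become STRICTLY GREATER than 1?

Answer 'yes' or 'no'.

Current gcd = 1
gcd of all OTHER numbers (without N[0]=73): gcd([42, 15, 39, 27]) = 3
The new gcd after any change is gcd(3, new_value).
This can be at most 3.
Since 3 > old gcd 1, the gcd CAN increase (e.g., set N[0] = 3).

Answer: yes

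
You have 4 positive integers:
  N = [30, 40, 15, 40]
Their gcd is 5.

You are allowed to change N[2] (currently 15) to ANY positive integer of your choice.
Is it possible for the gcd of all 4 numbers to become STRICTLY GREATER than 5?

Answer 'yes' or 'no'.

Current gcd = 5
gcd of all OTHER numbers (without N[2]=15): gcd([30, 40, 40]) = 10
The new gcd after any change is gcd(10, new_value).
This can be at most 10.
Since 10 > old gcd 5, the gcd CAN increase (e.g., set N[2] = 10).

Answer: yes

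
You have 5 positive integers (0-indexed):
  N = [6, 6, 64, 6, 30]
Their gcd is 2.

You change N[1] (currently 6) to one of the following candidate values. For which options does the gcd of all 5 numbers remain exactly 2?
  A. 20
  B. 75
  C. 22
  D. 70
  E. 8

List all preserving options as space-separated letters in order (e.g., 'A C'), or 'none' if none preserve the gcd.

Answer: A C D E

Derivation:
Old gcd = 2; gcd of others (without N[1]) = 2
New gcd for candidate v: gcd(2, v). Preserves old gcd iff gcd(2, v) = 2.
  Option A: v=20, gcd(2,20)=2 -> preserves
  Option B: v=75, gcd(2,75)=1 -> changes
  Option C: v=22, gcd(2,22)=2 -> preserves
  Option D: v=70, gcd(2,70)=2 -> preserves
  Option E: v=8, gcd(2,8)=2 -> preserves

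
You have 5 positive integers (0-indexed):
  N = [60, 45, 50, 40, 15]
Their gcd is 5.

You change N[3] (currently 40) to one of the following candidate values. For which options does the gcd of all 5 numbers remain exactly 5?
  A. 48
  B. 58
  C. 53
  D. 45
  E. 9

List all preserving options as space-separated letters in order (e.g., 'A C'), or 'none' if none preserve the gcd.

Answer: D

Derivation:
Old gcd = 5; gcd of others (without N[3]) = 5
New gcd for candidate v: gcd(5, v). Preserves old gcd iff gcd(5, v) = 5.
  Option A: v=48, gcd(5,48)=1 -> changes
  Option B: v=58, gcd(5,58)=1 -> changes
  Option C: v=53, gcd(5,53)=1 -> changes
  Option D: v=45, gcd(5,45)=5 -> preserves
  Option E: v=9, gcd(5,9)=1 -> changes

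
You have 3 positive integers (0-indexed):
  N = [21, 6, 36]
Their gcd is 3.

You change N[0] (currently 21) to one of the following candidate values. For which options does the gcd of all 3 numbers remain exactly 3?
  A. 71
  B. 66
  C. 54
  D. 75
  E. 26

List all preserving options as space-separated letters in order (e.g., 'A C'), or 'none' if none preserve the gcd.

Old gcd = 3; gcd of others (without N[0]) = 6
New gcd for candidate v: gcd(6, v). Preserves old gcd iff gcd(6, v) = 3.
  Option A: v=71, gcd(6,71)=1 -> changes
  Option B: v=66, gcd(6,66)=6 -> changes
  Option C: v=54, gcd(6,54)=6 -> changes
  Option D: v=75, gcd(6,75)=3 -> preserves
  Option E: v=26, gcd(6,26)=2 -> changes

Answer: D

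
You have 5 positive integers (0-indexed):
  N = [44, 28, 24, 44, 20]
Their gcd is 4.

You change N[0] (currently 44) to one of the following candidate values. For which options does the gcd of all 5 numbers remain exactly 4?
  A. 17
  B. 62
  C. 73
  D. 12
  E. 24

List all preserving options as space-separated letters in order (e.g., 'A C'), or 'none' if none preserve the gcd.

Old gcd = 4; gcd of others (without N[0]) = 4
New gcd for candidate v: gcd(4, v). Preserves old gcd iff gcd(4, v) = 4.
  Option A: v=17, gcd(4,17)=1 -> changes
  Option B: v=62, gcd(4,62)=2 -> changes
  Option C: v=73, gcd(4,73)=1 -> changes
  Option D: v=12, gcd(4,12)=4 -> preserves
  Option E: v=24, gcd(4,24)=4 -> preserves

Answer: D E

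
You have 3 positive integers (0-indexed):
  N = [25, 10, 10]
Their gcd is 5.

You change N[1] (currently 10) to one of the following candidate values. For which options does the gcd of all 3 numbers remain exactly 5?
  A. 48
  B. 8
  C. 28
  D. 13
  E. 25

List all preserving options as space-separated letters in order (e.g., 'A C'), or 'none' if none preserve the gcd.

Old gcd = 5; gcd of others (without N[1]) = 5
New gcd for candidate v: gcd(5, v). Preserves old gcd iff gcd(5, v) = 5.
  Option A: v=48, gcd(5,48)=1 -> changes
  Option B: v=8, gcd(5,8)=1 -> changes
  Option C: v=28, gcd(5,28)=1 -> changes
  Option D: v=13, gcd(5,13)=1 -> changes
  Option E: v=25, gcd(5,25)=5 -> preserves

Answer: E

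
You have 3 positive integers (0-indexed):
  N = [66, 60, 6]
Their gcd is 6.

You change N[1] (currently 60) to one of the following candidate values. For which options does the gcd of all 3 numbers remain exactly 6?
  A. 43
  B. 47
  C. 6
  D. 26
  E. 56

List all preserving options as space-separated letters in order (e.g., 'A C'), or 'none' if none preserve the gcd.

Old gcd = 6; gcd of others (without N[1]) = 6
New gcd for candidate v: gcd(6, v). Preserves old gcd iff gcd(6, v) = 6.
  Option A: v=43, gcd(6,43)=1 -> changes
  Option B: v=47, gcd(6,47)=1 -> changes
  Option C: v=6, gcd(6,6)=6 -> preserves
  Option D: v=26, gcd(6,26)=2 -> changes
  Option E: v=56, gcd(6,56)=2 -> changes

Answer: C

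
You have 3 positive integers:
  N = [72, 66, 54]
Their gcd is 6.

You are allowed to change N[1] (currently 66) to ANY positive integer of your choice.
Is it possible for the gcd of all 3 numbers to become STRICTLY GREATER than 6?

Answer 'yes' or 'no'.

Current gcd = 6
gcd of all OTHER numbers (without N[1]=66): gcd([72, 54]) = 18
The new gcd after any change is gcd(18, new_value).
This can be at most 18.
Since 18 > old gcd 6, the gcd CAN increase (e.g., set N[1] = 18).

Answer: yes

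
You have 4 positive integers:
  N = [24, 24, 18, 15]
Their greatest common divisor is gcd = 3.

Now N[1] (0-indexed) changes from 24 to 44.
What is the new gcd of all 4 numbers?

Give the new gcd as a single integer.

Answer: 1

Derivation:
Numbers: [24, 24, 18, 15], gcd = 3
Change: index 1, 24 -> 44
gcd of the OTHER numbers (without index 1): gcd([24, 18, 15]) = 3
New gcd = gcd(g_others, new_val) = gcd(3, 44) = 1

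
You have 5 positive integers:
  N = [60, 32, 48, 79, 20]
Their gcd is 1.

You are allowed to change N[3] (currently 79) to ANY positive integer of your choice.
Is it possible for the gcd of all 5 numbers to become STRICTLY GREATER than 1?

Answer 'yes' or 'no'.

Current gcd = 1
gcd of all OTHER numbers (without N[3]=79): gcd([60, 32, 48, 20]) = 4
The new gcd after any change is gcd(4, new_value).
This can be at most 4.
Since 4 > old gcd 1, the gcd CAN increase (e.g., set N[3] = 4).

Answer: yes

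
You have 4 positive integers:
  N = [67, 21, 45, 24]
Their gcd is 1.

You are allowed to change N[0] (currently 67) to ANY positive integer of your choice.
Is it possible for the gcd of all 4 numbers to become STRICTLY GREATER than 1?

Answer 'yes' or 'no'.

Answer: yes

Derivation:
Current gcd = 1
gcd of all OTHER numbers (without N[0]=67): gcd([21, 45, 24]) = 3
The new gcd after any change is gcd(3, new_value).
This can be at most 3.
Since 3 > old gcd 1, the gcd CAN increase (e.g., set N[0] = 3).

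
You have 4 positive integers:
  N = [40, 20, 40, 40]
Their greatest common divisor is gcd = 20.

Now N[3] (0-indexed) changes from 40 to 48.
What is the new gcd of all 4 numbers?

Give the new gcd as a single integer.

Numbers: [40, 20, 40, 40], gcd = 20
Change: index 3, 40 -> 48
gcd of the OTHER numbers (without index 3): gcd([40, 20, 40]) = 20
New gcd = gcd(g_others, new_val) = gcd(20, 48) = 4

Answer: 4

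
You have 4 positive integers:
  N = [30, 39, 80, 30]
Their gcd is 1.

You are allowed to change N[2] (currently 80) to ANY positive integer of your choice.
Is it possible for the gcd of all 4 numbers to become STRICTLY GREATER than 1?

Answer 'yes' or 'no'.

Answer: yes

Derivation:
Current gcd = 1
gcd of all OTHER numbers (without N[2]=80): gcd([30, 39, 30]) = 3
The new gcd after any change is gcd(3, new_value).
This can be at most 3.
Since 3 > old gcd 1, the gcd CAN increase (e.g., set N[2] = 3).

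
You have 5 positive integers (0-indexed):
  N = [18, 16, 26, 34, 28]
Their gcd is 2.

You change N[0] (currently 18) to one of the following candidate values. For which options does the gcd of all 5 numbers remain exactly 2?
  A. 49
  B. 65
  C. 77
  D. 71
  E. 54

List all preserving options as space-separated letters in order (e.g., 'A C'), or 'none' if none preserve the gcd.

Answer: E

Derivation:
Old gcd = 2; gcd of others (without N[0]) = 2
New gcd for candidate v: gcd(2, v). Preserves old gcd iff gcd(2, v) = 2.
  Option A: v=49, gcd(2,49)=1 -> changes
  Option B: v=65, gcd(2,65)=1 -> changes
  Option C: v=77, gcd(2,77)=1 -> changes
  Option D: v=71, gcd(2,71)=1 -> changes
  Option E: v=54, gcd(2,54)=2 -> preserves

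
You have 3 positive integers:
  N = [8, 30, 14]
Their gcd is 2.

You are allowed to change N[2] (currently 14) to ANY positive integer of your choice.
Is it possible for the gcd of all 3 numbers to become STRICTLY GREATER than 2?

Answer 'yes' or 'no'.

Current gcd = 2
gcd of all OTHER numbers (without N[2]=14): gcd([8, 30]) = 2
The new gcd after any change is gcd(2, new_value).
This can be at most 2.
Since 2 = old gcd 2, the gcd can only stay the same or decrease.

Answer: no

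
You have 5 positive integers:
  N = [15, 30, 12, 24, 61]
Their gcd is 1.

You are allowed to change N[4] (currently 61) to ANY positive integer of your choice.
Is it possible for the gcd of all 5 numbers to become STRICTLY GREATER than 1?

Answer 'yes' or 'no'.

Answer: yes

Derivation:
Current gcd = 1
gcd of all OTHER numbers (without N[4]=61): gcd([15, 30, 12, 24]) = 3
The new gcd after any change is gcd(3, new_value).
This can be at most 3.
Since 3 > old gcd 1, the gcd CAN increase (e.g., set N[4] = 3).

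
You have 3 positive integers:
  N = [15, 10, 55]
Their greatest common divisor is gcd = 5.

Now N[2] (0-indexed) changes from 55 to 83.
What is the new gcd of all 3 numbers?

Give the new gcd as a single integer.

Numbers: [15, 10, 55], gcd = 5
Change: index 2, 55 -> 83
gcd of the OTHER numbers (without index 2): gcd([15, 10]) = 5
New gcd = gcd(g_others, new_val) = gcd(5, 83) = 1

Answer: 1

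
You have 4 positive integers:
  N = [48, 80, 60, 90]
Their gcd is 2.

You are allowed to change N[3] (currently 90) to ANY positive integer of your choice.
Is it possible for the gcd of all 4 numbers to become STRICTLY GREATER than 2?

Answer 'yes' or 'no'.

Current gcd = 2
gcd of all OTHER numbers (without N[3]=90): gcd([48, 80, 60]) = 4
The new gcd after any change is gcd(4, new_value).
This can be at most 4.
Since 4 > old gcd 2, the gcd CAN increase (e.g., set N[3] = 4).

Answer: yes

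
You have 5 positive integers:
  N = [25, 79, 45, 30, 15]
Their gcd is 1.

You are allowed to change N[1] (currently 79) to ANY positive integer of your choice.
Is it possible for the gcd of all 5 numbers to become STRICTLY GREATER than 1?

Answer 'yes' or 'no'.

Current gcd = 1
gcd of all OTHER numbers (without N[1]=79): gcd([25, 45, 30, 15]) = 5
The new gcd after any change is gcd(5, new_value).
This can be at most 5.
Since 5 > old gcd 1, the gcd CAN increase (e.g., set N[1] = 5).

Answer: yes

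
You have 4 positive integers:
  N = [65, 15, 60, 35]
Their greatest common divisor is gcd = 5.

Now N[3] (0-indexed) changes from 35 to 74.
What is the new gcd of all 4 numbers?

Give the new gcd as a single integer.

Numbers: [65, 15, 60, 35], gcd = 5
Change: index 3, 35 -> 74
gcd of the OTHER numbers (without index 3): gcd([65, 15, 60]) = 5
New gcd = gcd(g_others, new_val) = gcd(5, 74) = 1

Answer: 1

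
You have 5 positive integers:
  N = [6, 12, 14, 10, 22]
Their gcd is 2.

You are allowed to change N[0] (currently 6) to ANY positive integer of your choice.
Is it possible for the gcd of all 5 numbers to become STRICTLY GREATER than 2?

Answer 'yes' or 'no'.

Current gcd = 2
gcd of all OTHER numbers (without N[0]=6): gcd([12, 14, 10, 22]) = 2
The new gcd after any change is gcd(2, new_value).
This can be at most 2.
Since 2 = old gcd 2, the gcd can only stay the same or decrease.

Answer: no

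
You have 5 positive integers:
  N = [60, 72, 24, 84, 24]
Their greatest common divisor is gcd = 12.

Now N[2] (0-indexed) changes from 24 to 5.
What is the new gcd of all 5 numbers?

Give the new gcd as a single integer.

Numbers: [60, 72, 24, 84, 24], gcd = 12
Change: index 2, 24 -> 5
gcd of the OTHER numbers (without index 2): gcd([60, 72, 84, 24]) = 12
New gcd = gcd(g_others, new_val) = gcd(12, 5) = 1

Answer: 1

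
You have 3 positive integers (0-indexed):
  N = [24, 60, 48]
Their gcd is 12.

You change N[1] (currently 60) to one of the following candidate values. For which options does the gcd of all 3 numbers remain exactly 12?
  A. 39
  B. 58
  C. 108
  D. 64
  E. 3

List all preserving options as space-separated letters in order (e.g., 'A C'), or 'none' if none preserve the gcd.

Answer: C

Derivation:
Old gcd = 12; gcd of others (without N[1]) = 24
New gcd for candidate v: gcd(24, v). Preserves old gcd iff gcd(24, v) = 12.
  Option A: v=39, gcd(24,39)=3 -> changes
  Option B: v=58, gcd(24,58)=2 -> changes
  Option C: v=108, gcd(24,108)=12 -> preserves
  Option D: v=64, gcd(24,64)=8 -> changes
  Option E: v=3, gcd(24,3)=3 -> changes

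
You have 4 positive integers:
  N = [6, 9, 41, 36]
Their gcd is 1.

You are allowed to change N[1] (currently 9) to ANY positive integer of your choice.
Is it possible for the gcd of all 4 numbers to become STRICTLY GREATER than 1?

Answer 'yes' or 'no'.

Answer: no

Derivation:
Current gcd = 1
gcd of all OTHER numbers (without N[1]=9): gcd([6, 41, 36]) = 1
The new gcd after any change is gcd(1, new_value).
This can be at most 1.
Since 1 = old gcd 1, the gcd can only stay the same or decrease.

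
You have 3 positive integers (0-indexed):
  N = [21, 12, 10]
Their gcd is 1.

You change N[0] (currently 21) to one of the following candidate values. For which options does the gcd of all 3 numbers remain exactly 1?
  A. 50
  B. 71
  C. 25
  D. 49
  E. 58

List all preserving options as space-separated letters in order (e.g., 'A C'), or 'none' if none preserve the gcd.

Answer: B C D

Derivation:
Old gcd = 1; gcd of others (without N[0]) = 2
New gcd for candidate v: gcd(2, v). Preserves old gcd iff gcd(2, v) = 1.
  Option A: v=50, gcd(2,50)=2 -> changes
  Option B: v=71, gcd(2,71)=1 -> preserves
  Option C: v=25, gcd(2,25)=1 -> preserves
  Option D: v=49, gcd(2,49)=1 -> preserves
  Option E: v=58, gcd(2,58)=2 -> changes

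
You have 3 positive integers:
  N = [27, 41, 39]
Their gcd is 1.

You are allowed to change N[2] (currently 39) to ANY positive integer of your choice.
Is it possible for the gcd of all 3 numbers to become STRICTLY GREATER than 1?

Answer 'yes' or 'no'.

Current gcd = 1
gcd of all OTHER numbers (without N[2]=39): gcd([27, 41]) = 1
The new gcd after any change is gcd(1, new_value).
This can be at most 1.
Since 1 = old gcd 1, the gcd can only stay the same or decrease.

Answer: no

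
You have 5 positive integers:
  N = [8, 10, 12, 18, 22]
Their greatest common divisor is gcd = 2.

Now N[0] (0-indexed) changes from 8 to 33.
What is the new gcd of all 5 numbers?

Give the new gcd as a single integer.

Numbers: [8, 10, 12, 18, 22], gcd = 2
Change: index 0, 8 -> 33
gcd of the OTHER numbers (without index 0): gcd([10, 12, 18, 22]) = 2
New gcd = gcd(g_others, new_val) = gcd(2, 33) = 1

Answer: 1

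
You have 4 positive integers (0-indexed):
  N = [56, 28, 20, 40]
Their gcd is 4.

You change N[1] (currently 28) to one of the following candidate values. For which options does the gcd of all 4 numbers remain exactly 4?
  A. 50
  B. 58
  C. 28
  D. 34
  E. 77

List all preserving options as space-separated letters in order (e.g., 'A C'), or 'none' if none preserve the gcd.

Answer: C

Derivation:
Old gcd = 4; gcd of others (without N[1]) = 4
New gcd for candidate v: gcd(4, v). Preserves old gcd iff gcd(4, v) = 4.
  Option A: v=50, gcd(4,50)=2 -> changes
  Option B: v=58, gcd(4,58)=2 -> changes
  Option C: v=28, gcd(4,28)=4 -> preserves
  Option D: v=34, gcd(4,34)=2 -> changes
  Option E: v=77, gcd(4,77)=1 -> changes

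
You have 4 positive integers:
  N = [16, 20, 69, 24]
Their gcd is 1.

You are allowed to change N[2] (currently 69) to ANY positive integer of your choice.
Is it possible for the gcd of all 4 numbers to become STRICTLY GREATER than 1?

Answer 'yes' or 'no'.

Answer: yes

Derivation:
Current gcd = 1
gcd of all OTHER numbers (without N[2]=69): gcd([16, 20, 24]) = 4
The new gcd after any change is gcd(4, new_value).
This can be at most 4.
Since 4 > old gcd 1, the gcd CAN increase (e.g., set N[2] = 4).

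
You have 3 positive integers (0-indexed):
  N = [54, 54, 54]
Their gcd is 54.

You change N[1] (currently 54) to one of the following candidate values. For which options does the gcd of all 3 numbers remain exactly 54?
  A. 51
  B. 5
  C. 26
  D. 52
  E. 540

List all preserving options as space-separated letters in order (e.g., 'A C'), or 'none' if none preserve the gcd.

Old gcd = 54; gcd of others (without N[1]) = 54
New gcd for candidate v: gcd(54, v). Preserves old gcd iff gcd(54, v) = 54.
  Option A: v=51, gcd(54,51)=3 -> changes
  Option B: v=5, gcd(54,5)=1 -> changes
  Option C: v=26, gcd(54,26)=2 -> changes
  Option D: v=52, gcd(54,52)=2 -> changes
  Option E: v=540, gcd(54,540)=54 -> preserves

Answer: E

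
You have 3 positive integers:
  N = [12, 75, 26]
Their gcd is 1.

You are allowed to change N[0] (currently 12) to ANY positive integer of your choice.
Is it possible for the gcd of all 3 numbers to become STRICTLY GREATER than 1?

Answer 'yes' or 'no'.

Current gcd = 1
gcd of all OTHER numbers (without N[0]=12): gcd([75, 26]) = 1
The new gcd after any change is gcd(1, new_value).
This can be at most 1.
Since 1 = old gcd 1, the gcd can only stay the same or decrease.

Answer: no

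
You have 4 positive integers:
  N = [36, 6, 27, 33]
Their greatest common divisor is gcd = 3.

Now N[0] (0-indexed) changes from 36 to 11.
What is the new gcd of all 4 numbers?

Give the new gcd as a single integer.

Answer: 1

Derivation:
Numbers: [36, 6, 27, 33], gcd = 3
Change: index 0, 36 -> 11
gcd of the OTHER numbers (without index 0): gcd([6, 27, 33]) = 3
New gcd = gcd(g_others, new_val) = gcd(3, 11) = 1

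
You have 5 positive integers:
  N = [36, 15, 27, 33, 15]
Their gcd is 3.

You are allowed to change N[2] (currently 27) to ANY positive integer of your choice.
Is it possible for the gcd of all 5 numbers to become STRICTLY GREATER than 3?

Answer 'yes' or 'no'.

Answer: no

Derivation:
Current gcd = 3
gcd of all OTHER numbers (without N[2]=27): gcd([36, 15, 33, 15]) = 3
The new gcd after any change is gcd(3, new_value).
This can be at most 3.
Since 3 = old gcd 3, the gcd can only stay the same or decrease.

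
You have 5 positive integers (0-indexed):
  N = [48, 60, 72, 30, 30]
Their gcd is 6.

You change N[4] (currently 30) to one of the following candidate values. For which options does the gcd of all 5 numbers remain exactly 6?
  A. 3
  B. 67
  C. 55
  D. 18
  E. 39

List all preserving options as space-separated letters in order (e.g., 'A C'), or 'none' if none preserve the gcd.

Old gcd = 6; gcd of others (without N[4]) = 6
New gcd for candidate v: gcd(6, v). Preserves old gcd iff gcd(6, v) = 6.
  Option A: v=3, gcd(6,3)=3 -> changes
  Option B: v=67, gcd(6,67)=1 -> changes
  Option C: v=55, gcd(6,55)=1 -> changes
  Option D: v=18, gcd(6,18)=6 -> preserves
  Option E: v=39, gcd(6,39)=3 -> changes

Answer: D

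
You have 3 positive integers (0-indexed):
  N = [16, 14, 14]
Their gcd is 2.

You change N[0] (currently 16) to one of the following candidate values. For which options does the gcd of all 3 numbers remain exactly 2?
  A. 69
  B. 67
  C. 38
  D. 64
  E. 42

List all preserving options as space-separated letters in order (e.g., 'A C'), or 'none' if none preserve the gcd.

Answer: C D

Derivation:
Old gcd = 2; gcd of others (without N[0]) = 14
New gcd for candidate v: gcd(14, v). Preserves old gcd iff gcd(14, v) = 2.
  Option A: v=69, gcd(14,69)=1 -> changes
  Option B: v=67, gcd(14,67)=1 -> changes
  Option C: v=38, gcd(14,38)=2 -> preserves
  Option D: v=64, gcd(14,64)=2 -> preserves
  Option E: v=42, gcd(14,42)=14 -> changes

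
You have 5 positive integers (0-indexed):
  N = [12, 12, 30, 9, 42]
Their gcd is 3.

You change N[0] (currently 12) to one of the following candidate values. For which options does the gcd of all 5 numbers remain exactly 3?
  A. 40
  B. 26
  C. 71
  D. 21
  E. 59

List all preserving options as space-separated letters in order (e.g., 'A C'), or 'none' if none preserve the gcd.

Old gcd = 3; gcd of others (without N[0]) = 3
New gcd for candidate v: gcd(3, v). Preserves old gcd iff gcd(3, v) = 3.
  Option A: v=40, gcd(3,40)=1 -> changes
  Option B: v=26, gcd(3,26)=1 -> changes
  Option C: v=71, gcd(3,71)=1 -> changes
  Option D: v=21, gcd(3,21)=3 -> preserves
  Option E: v=59, gcd(3,59)=1 -> changes

Answer: D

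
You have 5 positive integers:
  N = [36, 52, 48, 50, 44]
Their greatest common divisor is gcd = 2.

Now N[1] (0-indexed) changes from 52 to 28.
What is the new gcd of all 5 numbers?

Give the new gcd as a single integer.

Answer: 2

Derivation:
Numbers: [36, 52, 48, 50, 44], gcd = 2
Change: index 1, 52 -> 28
gcd of the OTHER numbers (without index 1): gcd([36, 48, 50, 44]) = 2
New gcd = gcd(g_others, new_val) = gcd(2, 28) = 2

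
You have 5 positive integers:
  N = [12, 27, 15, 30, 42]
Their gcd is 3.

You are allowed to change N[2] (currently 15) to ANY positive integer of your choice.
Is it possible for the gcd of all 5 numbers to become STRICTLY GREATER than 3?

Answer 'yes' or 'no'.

Answer: no

Derivation:
Current gcd = 3
gcd of all OTHER numbers (without N[2]=15): gcd([12, 27, 30, 42]) = 3
The new gcd after any change is gcd(3, new_value).
This can be at most 3.
Since 3 = old gcd 3, the gcd can only stay the same or decrease.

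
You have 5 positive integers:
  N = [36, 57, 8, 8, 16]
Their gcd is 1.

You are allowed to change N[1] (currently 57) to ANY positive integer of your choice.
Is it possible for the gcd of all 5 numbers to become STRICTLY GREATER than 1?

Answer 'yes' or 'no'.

Answer: yes

Derivation:
Current gcd = 1
gcd of all OTHER numbers (without N[1]=57): gcd([36, 8, 8, 16]) = 4
The new gcd after any change is gcd(4, new_value).
This can be at most 4.
Since 4 > old gcd 1, the gcd CAN increase (e.g., set N[1] = 4).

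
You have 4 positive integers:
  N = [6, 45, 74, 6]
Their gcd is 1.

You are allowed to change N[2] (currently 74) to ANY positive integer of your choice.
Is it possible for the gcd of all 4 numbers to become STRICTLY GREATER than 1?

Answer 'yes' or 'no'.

Answer: yes

Derivation:
Current gcd = 1
gcd of all OTHER numbers (without N[2]=74): gcd([6, 45, 6]) = 3
The new gcd after any change is gcd(3, new_value).
This can be at most 3.
Since 3 > old gcd 1, the gcd CAN increase (e.g., set N[2] = 3).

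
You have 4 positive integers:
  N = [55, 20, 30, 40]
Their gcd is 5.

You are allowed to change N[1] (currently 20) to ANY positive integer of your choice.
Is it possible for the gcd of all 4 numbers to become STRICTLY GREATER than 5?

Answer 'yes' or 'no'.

Current gcd = 5
gcd of all OTHER numbers (without N[1]=20): gcd([55, 30, 40]) = 5
The new gcd after any change is gcd(5, new_value).
This can be at most 5.
Since 5 = old gcd 5, the gcd can only stay the same or decrease.

Answer: no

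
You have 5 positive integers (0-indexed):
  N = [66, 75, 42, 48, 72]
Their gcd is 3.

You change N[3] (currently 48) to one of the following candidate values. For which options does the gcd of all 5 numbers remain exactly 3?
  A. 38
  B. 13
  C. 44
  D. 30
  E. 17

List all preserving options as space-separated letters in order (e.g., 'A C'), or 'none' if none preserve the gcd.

Answer: D

Derivation:
Old gcd = 3; gcd of others (without N[3]) = 3
New gcd for candidate v: gcd(3, v). Preserves old gcd iff gcd(3, v) = 3.
  Option A: v=38, gcd(3,38)=1 -> changes
  Option B: v=13, gcd(3,13)=1 -> changes
  Option C: v=44, gcd(3,44)=1 -> changes
  Option D: v=30, gcd(3,30)=3 -> preserves
  Option E: v=17, gcd(3,17)=1 -> changes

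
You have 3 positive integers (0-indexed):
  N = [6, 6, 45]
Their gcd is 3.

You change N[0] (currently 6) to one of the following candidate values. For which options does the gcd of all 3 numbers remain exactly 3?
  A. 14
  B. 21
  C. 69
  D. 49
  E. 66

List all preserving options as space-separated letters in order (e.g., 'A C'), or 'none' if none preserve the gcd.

Old gcd = 3; gcd of others (without N[0]) = 3
New gcd for candidate v: gcd(3, v). Preserves old gcd iff gcd(3, v) = 3.
  Option A: v=14, gcd(3,14)=1 -> changes
  Option B: v=21, gcd(3,21)=3 -> preserves
  Option C: v=69, gcd(3,69)=3 -> preserves
  Option D: v=49, gcd(3,49)=1 -> changes
  Option E: v=66, gcd(3,66)=3 -> preserves

Answer: B C E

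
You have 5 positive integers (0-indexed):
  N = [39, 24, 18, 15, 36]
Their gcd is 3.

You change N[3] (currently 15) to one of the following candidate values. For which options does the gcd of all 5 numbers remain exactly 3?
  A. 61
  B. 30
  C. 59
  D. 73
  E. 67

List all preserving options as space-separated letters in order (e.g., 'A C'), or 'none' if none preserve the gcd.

Old gcd = 3; gcd of others (without N[3]) = 3
New gcd for candidate v: gcd(3, v). Preserves old gcd iff gcd(3, v) = 3.
  Option A: v=61, gcd(3,61)=1 -> changes
  Option B: v=30, gcd(3,30)=3 -> preserves
  Option C: v=59, gcd(3,59)=1 -> changes
  Option D: v=73, gcd(3,73)=1 -> changes
  Option E: v=67, gcd(3,67)=1 -> changes

Answer: B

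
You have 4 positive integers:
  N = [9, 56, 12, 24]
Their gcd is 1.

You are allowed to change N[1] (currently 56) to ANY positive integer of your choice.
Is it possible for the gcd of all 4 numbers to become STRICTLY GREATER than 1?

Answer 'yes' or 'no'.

Answer: yes

Derivation:
Current gcd = 1
gcd of all OTHER numbers (without N[1]=56): gcd([9, 12, 24]) = 3
The new gcd after any change is gcd(3, new_value).
This can be at most 3.
Since 3 > old gcd 1, the gcd CAN increase (e.g., set N[1] = 3).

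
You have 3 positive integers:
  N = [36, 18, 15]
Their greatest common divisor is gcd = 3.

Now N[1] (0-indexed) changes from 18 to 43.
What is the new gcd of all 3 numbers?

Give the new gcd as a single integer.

Answer: 1

Derivation:
Numbers: [36, 18, 15], gcd = 3
Change: index 1, 18 -> 43
gcd of the OTHER numbers (without index 1): gcd([36, 15]) = 3
New gcd = gcd(g_others, new_val) = gcd(3, 43) = 1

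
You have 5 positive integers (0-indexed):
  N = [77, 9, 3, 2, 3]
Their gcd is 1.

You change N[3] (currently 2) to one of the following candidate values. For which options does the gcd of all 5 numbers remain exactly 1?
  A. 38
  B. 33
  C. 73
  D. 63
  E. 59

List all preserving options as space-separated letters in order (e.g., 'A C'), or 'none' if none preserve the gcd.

Old gcd = 1; gcd of others (without N[3]) = 1
New gcd for candidate v: gcd(1, v). Preserves old gcd iff gcd(1, v) = 1.
  Option A: v=38, gcd(1,38)=1 -> preserves
  Option B: v=33, gcd(1,33)=1 -> preserves
  Option C: v=73, gcd(1,73)=1 -> preserves
  Option D: v=63, gcd(1,63)=1 -> preserves
  Option E: v=59, gcd(1,59)=1 -> preserves

Answer: A B C D E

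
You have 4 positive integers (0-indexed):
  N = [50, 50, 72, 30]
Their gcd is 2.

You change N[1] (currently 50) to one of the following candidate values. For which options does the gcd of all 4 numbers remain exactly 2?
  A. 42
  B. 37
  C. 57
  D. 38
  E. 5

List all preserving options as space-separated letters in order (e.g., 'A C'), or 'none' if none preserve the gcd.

Old gcd = 2; gcd of others (without N[1]) = 2
New gcd for candidate v: gcd(2, v). Preserves old gcd iff gcd(2, v) = 2.
  Option A: v=42, gcd(2,42)=2 -> preserves
  Option B: v=37, gcd(2,37)=1 -> changes
  Option C: v=57, gcd(2,57)=1 -> changes
  Option D: v=38, gcd(2,38)=2 -> preserves
  Option E: v=5, gcd(2,5)=1 -> changes

Answer: A D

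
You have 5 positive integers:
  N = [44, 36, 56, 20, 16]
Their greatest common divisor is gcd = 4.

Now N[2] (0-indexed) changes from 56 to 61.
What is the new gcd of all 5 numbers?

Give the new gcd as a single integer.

Answer: 1

Derivation:
Numbers: [44, 36, 56, 20, 16], gcd = 4
Change: index 2, 56 -> 61
gcd of the OTHER numbers (without index 2): gcd([44, 36, 20, 16]) = 4
New gcd = gcd(g_others, new_val) = gcd(4, 61) = 1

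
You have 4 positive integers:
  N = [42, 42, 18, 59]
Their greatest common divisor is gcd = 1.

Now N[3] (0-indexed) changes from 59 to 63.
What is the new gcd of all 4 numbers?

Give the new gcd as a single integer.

Answer: 3

Derivation:
Numbers: [42, 42, 18, 59], gcd = 1
Change: index 3, 59 -> 63
gcd of the OTHER numbers (without index 3): gcd([42, 42, 18]) = 6
New gcd = gcd(g_others, new_val) = gcd(6, 63) = 3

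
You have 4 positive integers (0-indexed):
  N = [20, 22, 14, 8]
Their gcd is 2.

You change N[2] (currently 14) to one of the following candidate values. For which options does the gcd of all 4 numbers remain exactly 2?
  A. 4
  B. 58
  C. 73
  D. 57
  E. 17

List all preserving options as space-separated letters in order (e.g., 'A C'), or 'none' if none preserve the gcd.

Old gcd = 2; gcd of others (without N[2]) = 2
New gcd for candidate v: gcd(2, v). Preserves old gcd iff gcd(2, v) = 2.
  Option A: v=4, gcd(2,4)=2 -> preserves
  Option B: v=58, gcd(2,58)=2 -> preserves
  Option C: v=73, gcd(2,73)=1 -> changes
  Option D: v=57, gcd(2,57)=1 -> changes
  Option E: v=17, gcd(2,17)=1 -> changes

Answer: A B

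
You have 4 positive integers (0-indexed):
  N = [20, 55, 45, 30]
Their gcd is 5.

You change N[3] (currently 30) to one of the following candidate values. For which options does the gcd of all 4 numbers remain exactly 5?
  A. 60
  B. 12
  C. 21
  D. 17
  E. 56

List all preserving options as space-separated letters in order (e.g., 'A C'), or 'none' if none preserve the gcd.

Old gcd = 5; gcd of others (without N[3]) = 5
New gcd for candidate v: gcd(5, v). Preserves old gcd iff gcd(5, v) = 5.
  Option A: v=60, gcd(5,60)=5 -> preserves
  Option B: v=12, gcd(5,12)=1 -> changes
  Option C: v=21, gcd(5,21)=1 -> changes
  Option D: v=17, gcd(5,17)=1 -> changes
  Option E: v=56, gcd(5,56)=1 -> changes

Answer: A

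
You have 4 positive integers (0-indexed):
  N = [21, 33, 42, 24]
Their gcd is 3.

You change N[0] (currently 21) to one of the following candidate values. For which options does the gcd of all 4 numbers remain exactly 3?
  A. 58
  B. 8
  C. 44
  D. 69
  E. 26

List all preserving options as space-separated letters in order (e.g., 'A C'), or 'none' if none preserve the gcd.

Old gcd = 3; gcd of others (without N[0]) = 3
New gcd for candidate v: gcd(3, v). Preserves old gcd iff gcd(3, v) = 3.
  Option A: v=58, gcd(3,58)=1 -> changes
  Option B: v=8, gcd(3,8)=1 -> changes
  Option C: v=44, gcd(3,44)=1 -> changes
  Option D: v=69, gcd(3,69)=3 -> preserves
  Option E: v=26, gcd(3,26)=1 -> changes

Answer: D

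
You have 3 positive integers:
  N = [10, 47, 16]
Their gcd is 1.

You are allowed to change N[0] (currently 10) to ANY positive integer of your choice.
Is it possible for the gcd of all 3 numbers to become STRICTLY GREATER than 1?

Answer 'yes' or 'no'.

Current gcd = 1
gcd of all OTHER numbers (without N[0]=10): gcd([47, 16]) = 1
The new gcd after any change is gcd(1, new_value).
This can be at most 1.
Since 1 = old gcd 1, the gcd can only stay the same or decrease.

Answer: no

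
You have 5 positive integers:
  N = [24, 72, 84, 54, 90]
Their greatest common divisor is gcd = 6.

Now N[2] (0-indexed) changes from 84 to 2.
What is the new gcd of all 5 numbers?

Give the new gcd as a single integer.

Numbers: [24, 72, 84, 54, 90], gcd = 6
Change: index 2, 84 -> 2
gcd of the OTHER numbers (without index 2): gcd([24, 72, 54, 90]) = 6
New gcd = gcd(g_others, new_val) = gcd(6, 2) = 2

Answer: 2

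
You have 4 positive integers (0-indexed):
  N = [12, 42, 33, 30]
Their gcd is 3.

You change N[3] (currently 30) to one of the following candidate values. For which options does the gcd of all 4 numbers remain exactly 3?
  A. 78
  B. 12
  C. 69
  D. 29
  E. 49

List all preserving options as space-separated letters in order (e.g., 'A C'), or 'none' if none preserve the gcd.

Old gcd = 3; gcd of others (without N[3]) = 3
New gcd for candidate v: gcd(3, v). Preserves old gcd iff gcd(3, v) = 3.
  Option A: v=78, gcd(3,78)=3 -> preserves
  Option B: v=12, gcd(3,12)=3 -> preserves
  Option C: v=69, gcd(3,69)=3 -> preserves
  Option D: v=29, gcd(3,29)=1 -> changes
  Option E: v=49, gcd(3,49)=1 -> changes

Answer: A B C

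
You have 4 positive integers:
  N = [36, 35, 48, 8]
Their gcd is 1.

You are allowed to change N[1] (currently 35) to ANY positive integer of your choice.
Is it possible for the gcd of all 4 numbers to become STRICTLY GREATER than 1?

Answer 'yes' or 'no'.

Current gcd = 1
gcd of all OTHER numbers (without N[1]=35): gcd([36, 48, 8]) = 4
The new gcd after any change is gcd(4, new_value).
This can be at most 4.
Since 4 > old gcd 1, the gcd CAN increase (e.g., set N[1] = 4).

Answer: yes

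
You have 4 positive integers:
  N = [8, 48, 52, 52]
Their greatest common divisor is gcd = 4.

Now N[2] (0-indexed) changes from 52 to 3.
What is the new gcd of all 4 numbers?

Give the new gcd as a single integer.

Answer: 1

Derivation:
Numbers: [8, 48, 52, 52], gcd = 4
Change: index 2, 52 -> 3
gcd of the OTHER numbers (without index 2): gcd([8, 48, 52]) = 4
New gcd = gcd(g_others, new_val) = gcd(4, 3) = 1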